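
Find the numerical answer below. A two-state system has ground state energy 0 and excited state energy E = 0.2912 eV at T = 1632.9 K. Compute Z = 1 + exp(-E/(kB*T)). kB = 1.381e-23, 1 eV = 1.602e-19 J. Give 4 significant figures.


Step 1: Compute beta*E = E*eV/(kB*T) = 0.2912*1.602e-19/(1.381e-23*1632.9) = 2.069
Step 2: exp(-beta*E) = exp(-2.069) = 0.1263
Step 3: Z = 1 + 0.1263 = 1.126

1.126


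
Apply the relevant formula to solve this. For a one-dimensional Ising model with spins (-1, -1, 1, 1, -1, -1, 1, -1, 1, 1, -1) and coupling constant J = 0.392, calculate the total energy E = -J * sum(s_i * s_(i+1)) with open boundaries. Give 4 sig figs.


Step 1: Nearest-neighbor products: 1, -1, 1, -1, 1, -1, -1, -1, 1, -1
Step 2: Sum of products = -2
Step 3: E = -0.392 * -2 = 0.784

0.784


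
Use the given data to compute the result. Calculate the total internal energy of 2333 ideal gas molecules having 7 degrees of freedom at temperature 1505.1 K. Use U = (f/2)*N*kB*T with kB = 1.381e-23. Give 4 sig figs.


Step 1: f/2 = 7/2 = 3.5
Step 2: N*kB*T = 2333*1.381e-23*1505.1 = 4.849e-17
Step 3: U = 3.5 * 4.849e-17 = 1.697e-16 J

1.697e-16


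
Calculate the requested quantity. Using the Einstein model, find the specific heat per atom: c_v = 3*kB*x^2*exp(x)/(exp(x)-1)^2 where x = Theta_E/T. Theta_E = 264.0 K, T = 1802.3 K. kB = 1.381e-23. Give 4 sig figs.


Step 1: x = Theta_E/T = 264.0/1802.3 = 0.1465
Step 2: x^2 = 0.02146
Step 3: exp(x) = 1.158
Step 4: c_v = 3*1.381e-23*0.02146*1.158/(1.158-1)^2 = 4.136e-23

4.136e-23


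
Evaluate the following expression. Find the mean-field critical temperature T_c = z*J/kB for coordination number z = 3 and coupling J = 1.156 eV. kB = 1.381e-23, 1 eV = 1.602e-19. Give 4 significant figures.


Step 1: z*J = 3*1.156 = 3.468 eV
Step 2: Convert to Joules: 3.468*1.602e-19 = 5.556e-19 J
Step 3: T_c = 5.556e-19 / 1.381e-23 = 4.023e+04 K

4.023e+04


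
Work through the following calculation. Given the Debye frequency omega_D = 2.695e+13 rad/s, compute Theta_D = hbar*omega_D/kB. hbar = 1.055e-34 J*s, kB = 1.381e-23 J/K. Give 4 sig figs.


Step 1: hbar*omega_D = 1.055e-34 * 2.695e+13 = 2.843e-21 J
Step 2: Theta_D = 2.843e-21 / 1.381e-23
Step 3: Theta_D = 205.9 K

205.9


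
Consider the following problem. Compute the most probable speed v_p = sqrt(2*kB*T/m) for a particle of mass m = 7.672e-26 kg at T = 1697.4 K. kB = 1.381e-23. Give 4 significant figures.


Step 1: Numerator = 2*kB*T = 2*1.381e-23*1697.4 = 4.688e-20
Step 2: Ratio = 4.688e-20 / 7.672e-26 = 6.111e+05
Step 3: v_p = sqrt(6.111e+05) = 781.7 m/s

781.7


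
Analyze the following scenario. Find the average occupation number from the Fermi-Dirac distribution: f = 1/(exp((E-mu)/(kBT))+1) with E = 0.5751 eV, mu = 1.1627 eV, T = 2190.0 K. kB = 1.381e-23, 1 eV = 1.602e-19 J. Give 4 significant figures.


Step 1: (E - mu) = 0.5751 - 1.1627 = -0.5876 eV
Step 2: Convert: (E-mu)*eV = -9.413e-20 J
Step 3: x = (E-mu)*eV/(kB*T) = -3.112
Step 4: f = 1/(exp(-3.112)+1) = 0.9574

0.9574


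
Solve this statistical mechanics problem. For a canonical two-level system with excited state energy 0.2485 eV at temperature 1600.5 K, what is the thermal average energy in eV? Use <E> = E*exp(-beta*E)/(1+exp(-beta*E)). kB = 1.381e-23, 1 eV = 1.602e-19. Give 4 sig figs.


Step 1: beta*E = 0.2485*1.602e-19/(1.381e-23*1600.5) = 1.801
Step 2: exp(-beta*E) = 0.1651
Step 3: <E> = 0.2485*0.1651/(1+0.1651) = 0.03522 eV

0.03522


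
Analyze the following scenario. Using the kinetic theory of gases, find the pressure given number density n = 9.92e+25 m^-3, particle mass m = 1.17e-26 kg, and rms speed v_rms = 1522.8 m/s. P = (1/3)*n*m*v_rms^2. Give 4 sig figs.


Step 1: v_rms^2 = 1522.8^2 = 2.319e+06
Step 2: n*m = 9.92e+25*1.17e-26 = 1.161
Step 3: P = (1/3)*1.161*2.319e+06 = 8.971e+05 Pa

8.971e+05


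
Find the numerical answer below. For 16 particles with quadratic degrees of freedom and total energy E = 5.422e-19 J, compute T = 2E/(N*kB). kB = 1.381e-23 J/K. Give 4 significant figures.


Step 1: Numerator = 2*E = 2*5.422e-19 = 1.084e-18 J
Step 2: Denominator = N*kB = 16*1.381e-23 = 2.21e-22
Step 3: T = 1.084e-18 / 2.21e-22 = 4908 K

4908


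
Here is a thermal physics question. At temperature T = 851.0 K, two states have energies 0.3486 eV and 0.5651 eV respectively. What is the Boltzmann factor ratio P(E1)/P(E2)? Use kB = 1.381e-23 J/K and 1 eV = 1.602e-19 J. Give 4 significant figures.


Step 1: Compute energy difference dE = E1 - E2 = 0.3486 - 0.5651 = -0.2165 eV
Step 2: Convert to Joules: dE_J = -0.2165 * 1.602e-19 = -3.468e-20 J
Step 3: Compute exponent = -dE_J / (kB * T) = -(-3.468e-20) / (1.381e-23 * 851.0) = 2.951
Step 4: P(E1)/P(E2) = exp(2.951) = 19.13

19.13


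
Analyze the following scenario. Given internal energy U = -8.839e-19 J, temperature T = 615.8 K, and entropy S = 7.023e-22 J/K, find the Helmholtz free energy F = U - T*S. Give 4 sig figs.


Step 1: T*S = 615.8 * 7.023e-22 = 4.325e-19 J
Step 2: F = U - T*S = -8.839e-19 - 4.325e-19
Step 3: F = -1.316e-18 J

-1.316e-18


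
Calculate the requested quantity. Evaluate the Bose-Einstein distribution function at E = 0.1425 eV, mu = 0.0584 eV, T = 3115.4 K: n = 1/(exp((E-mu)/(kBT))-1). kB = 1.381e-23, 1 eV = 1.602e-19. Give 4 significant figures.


Step 1: (E - mu) = 0.0841 eV
Step 2: x = (E-mu)*eV/(kB*T) = 0.0841*1.602e-19/(1.381e-23*3115.4) = 0.3131
Step 3: exp(x) = 1.368
Step 4: n = 1/(exp(x)-1) = 2.719

2.719


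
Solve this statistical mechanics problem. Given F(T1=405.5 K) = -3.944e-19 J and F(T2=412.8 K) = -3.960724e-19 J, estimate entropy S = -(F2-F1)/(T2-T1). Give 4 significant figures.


Step 1: dF = F2 - F1 = -3.960724e-19 - (-3.944e-19) = -1.6724e-21 J
Step 2: dT = T2 - T1 = 412.8 - 405.5 = 7.3 K
Step 3: S = -dF/dT = -(-1.6724e-21)/7.3 = 2.291e-22 J/K

2.291e-22


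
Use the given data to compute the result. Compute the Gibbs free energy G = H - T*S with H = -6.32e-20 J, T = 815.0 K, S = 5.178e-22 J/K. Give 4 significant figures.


Step 1: T*S = 815.0 * 5.178e-22 = 4.22e-19 J
Step 2: G = H - T*S = -6.32e-20 - 4.22e-19
Step 3: G = -4.852e-19 J

-4.852e-19


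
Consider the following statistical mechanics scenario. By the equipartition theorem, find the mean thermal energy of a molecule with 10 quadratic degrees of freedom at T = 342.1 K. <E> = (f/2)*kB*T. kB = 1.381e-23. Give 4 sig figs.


Step 1: f/2 = 10/2 = 5
Step 2: kB*T = 1.381e-23 * 342.1 = 4.724e-21
Step 3: <E> = 5 * 4.724e-21 = 2.362e-20 J

2.362e-20


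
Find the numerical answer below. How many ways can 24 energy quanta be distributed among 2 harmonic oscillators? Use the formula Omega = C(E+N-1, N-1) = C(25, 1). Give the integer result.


Step 1: Use binomial coefficient C(25, 1)
Step 2: Numerator = 25! / 24!
Step 3: Denominator = 1!
Step 4: Omega = 25

25


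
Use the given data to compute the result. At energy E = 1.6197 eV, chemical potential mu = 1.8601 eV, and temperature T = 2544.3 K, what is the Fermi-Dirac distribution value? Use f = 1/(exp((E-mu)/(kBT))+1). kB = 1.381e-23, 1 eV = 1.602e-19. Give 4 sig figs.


Step 1: (E - mu) = 1.6197 - 1.8601 = -0.2404 eV
Step 2: Convert: (E-mu)*eV = -3.851e-20 J
Step 3: x = (E-mu)*eV/(kB*T) = -1.096
Step 4: f = 1/(exp(-1.096)+1) = 0.7495

0.7495


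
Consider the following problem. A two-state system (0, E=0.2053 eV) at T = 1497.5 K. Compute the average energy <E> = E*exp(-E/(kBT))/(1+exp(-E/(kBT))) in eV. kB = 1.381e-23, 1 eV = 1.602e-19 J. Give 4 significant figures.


Step 1: beta*E = 0.2053*1.602e-19/(1.381e-23*1497.5) = 1.59
Step 2: exp(-beta*E) = 0.2039
Step 3: <E> = 0.2053*0.2039/(1+0.2039) = 0.03476 eV

0.03476


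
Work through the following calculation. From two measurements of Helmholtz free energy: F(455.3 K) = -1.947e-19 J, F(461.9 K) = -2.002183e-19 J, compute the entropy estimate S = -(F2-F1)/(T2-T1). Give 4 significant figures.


Step 1: dF = F2 - F1 = -2.002183e-19 - (-1.947e-19) = -5.5183e-21 J
Step 2: dT = T2 - T1 = 461.9 - 455.3 = 6.6 K
Step 3: S = -dF/dT = -(-5.5183e-21)/6.6 = 8.361e-22 J/K

8.361e-22


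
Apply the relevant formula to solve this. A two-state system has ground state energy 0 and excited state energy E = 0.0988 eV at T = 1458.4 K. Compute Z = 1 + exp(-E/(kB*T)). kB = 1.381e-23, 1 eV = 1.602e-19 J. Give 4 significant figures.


Step 1: Compute beta*E = E*eV/(kB*T) = 0.0988*1.602e-19/(1.381e-23*1458.4) = 0.7859
Step 2: exp(-beta*E) = exp(-0.7859) = 0.4557
Step 3: Z = 1 + 0.4557 = 1.456

1.456


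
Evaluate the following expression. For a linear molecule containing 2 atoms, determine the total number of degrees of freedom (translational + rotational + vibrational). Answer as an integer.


Step 1: Translational DOF = 3
Step 2: Rotational DOF (linear) = 2
Step 3: Vibrational DOF = 3*2 - 5 = 1
Step 4: Total = 3 + 2 + 1 = 6

6


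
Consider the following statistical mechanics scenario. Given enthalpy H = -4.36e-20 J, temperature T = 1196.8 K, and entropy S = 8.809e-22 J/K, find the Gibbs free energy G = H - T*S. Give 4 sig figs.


Step 1: T*S = 1196.8 * 8.809e-22 = 1.054e-18 J
Step 2: G = H - T*S = -4.36e-20 - 1.054e-18
Step 3: G = -1.098e-18 J

-1.098e-18


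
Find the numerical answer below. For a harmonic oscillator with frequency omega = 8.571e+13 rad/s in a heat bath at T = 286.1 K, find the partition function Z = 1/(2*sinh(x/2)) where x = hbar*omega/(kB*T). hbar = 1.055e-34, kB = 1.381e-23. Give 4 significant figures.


Step 1: Compute x = hbar*omega/(kB*T) = 1.055e-34*8.571e+13/(1.381e-23*286.1) = 2.289
Step 2: x/2 = 1.144
Step 3: sinh(x/2) = 1.411
Step 4: Z = 1/(2*1.411) = 0.3544

0.3544


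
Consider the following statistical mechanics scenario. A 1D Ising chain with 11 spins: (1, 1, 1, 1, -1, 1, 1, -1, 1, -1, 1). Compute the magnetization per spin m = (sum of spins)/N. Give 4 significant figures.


Step 1: Count up spins (+1): 8, down spins (-1): 3
Step 2: Total magnetization M = 8 - 3 = 5
Step 3: m = M/N = 5/11 = 0.4545

0.4545


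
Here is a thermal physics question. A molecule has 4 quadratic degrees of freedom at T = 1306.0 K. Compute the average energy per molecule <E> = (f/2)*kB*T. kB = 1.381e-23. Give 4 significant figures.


Step 1: f/2 = 4/2 = 2
Step 2: kB*T = 1.381e-23 * 1306.0 = 1.804e-20
Step 3: <E> = 2 * 1.804e-20 = 3.607e-20 J

3.607e-20


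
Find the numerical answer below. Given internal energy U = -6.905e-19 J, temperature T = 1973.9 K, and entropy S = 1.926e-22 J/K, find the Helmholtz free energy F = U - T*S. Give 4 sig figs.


Step 1: T*S = 1973.9 * 1.926e-22 = 3.802e-19 J
Step 2: F = U - T*S = -6.905e-19 - 3.802e-19
Step 3: F = -1.071e-18 J

-1.071e-18


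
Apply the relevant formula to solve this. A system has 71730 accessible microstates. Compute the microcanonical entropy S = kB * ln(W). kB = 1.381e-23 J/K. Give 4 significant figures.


Step 1: ln(W) = ln(71730) = 11.18
Step 2: S = kB * ln(W) = 1.381e-23 * 11.18
Step 3: S = 1.544e-22 J/K

1.544e-22


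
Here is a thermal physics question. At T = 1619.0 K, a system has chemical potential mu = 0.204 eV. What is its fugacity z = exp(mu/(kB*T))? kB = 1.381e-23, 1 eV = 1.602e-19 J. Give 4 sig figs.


Step 1: Convert mu to Joules: 0.204*1.602e-19 = 3.268e-20 J
Step 2: kB*T = 1.381e-23*1619.0 = 2.236e-20 J
Step 3: mu/(kB*T) = 1.462
Step 4: z = exp(1.462) = 4.313

4.313


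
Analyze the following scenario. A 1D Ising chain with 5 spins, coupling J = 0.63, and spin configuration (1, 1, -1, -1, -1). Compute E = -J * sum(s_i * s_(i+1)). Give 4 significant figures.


Step 1: Nearest-neighbor products: 1, -1, 1, 1
Step 2: Sum of products = 2
Step 3: E = -0.63 * 2 = -1.26

-1.26


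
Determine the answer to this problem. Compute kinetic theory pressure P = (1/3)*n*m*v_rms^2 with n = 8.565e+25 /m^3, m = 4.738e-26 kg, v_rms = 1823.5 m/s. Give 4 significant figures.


Step 1: v_rms^2 = 1823.5^2 = 3.325e+06
Step 2: n*m = 8.565e+25*4.738e-26 = 4.058
Step 3: P = (1/3)*4.058*3.325e+06 = 4.498e+06 Pa

4.498e+06


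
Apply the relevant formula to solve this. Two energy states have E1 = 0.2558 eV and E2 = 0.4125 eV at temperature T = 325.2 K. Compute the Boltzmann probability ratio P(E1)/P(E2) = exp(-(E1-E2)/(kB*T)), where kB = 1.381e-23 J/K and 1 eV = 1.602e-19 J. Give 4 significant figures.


Step 1: Compute energy difference dE = E1 - E2 = 0.2558 - 0.4125 = -0.1567 eV
Step 2: Convert to Joules: dE_J = -0.1567 * 1.602e-19 = -2.51e-20 J
Step 3: Compute exponent = -dE_J / (kB * T) = -(-2.51e-20) / (1.381e-23 * 325.2) = 5.59
Step 4: P(E1)/P(E2) = exp(5.59) = 267.7

267.7


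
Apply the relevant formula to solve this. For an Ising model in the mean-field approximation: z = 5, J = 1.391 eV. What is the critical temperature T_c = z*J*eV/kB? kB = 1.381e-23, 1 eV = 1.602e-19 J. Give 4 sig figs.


Step 1: z*J = 5*1.391 = 6.955 eV
Step 2: Convert to Joules: 6.955*1.602e-19 = 1.114e-18 J
Step 3: T_c = 1.114e-18 / 1.381e-23 = 8.068e+04 K

8.068e+04


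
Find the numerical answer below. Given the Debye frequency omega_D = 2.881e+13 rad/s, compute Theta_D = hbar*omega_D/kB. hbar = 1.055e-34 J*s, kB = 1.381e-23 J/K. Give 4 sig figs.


Step 1: hbar*omega_D = 1.055e-34 * 2.881e+13 = 3.039e-21 J
Step 2: Theta_D = 3.039e-21 / 1.381e-23
Step 3: Theta_D = 220.1 K

220.1


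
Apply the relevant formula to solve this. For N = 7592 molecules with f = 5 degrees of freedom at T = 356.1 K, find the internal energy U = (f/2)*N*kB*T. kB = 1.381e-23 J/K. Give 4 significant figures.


Step 1: f/2 = 5/2 = 2.5
Step 2: N*kB*T = 7592*1.381e-23*356.1 = 3.734e-17
Step 3: U = 2.5 * 3.734e-17 = 9.334e-17 J

9.334e-17


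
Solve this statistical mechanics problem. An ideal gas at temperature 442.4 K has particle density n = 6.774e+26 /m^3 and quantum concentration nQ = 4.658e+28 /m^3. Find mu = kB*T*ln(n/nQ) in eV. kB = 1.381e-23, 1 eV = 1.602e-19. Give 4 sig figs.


Step 1: n/nQ = 6.774e+26/4.658e+28 = 0.01454
Step 2: ln(n/nQ) = -4.231
Step 3: mu = kB*T*ln(n/nQ) = 6.11e-21*-4.231 = -2.585e-20 J
Step 4: Convert to eV: -2.585e-20/1.602e-19 = -0.1613 eV

-0.1613


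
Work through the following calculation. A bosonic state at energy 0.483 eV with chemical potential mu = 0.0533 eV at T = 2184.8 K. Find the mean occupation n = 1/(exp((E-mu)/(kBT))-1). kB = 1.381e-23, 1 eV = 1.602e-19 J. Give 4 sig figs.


Step 1: (E - mu) = 0.4297 eV
Step 2: x = (E-mu)*eV/(kB*T) = 0.4297*1.602e-19/(1.381e-23*2184.8) = 2.282
Step 3: exp(x) = 9.791
Step 4: n = 1/(exp(x)-1) = 0.1137

0.1137


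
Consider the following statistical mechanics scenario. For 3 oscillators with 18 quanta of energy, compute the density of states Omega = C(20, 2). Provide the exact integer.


Step 1: Use binomial coefficient C(20, 2)
Step 2: Numerator = 20! / 18!
Step 3: Denominator = 2!
Step 4: Omega = 190

190


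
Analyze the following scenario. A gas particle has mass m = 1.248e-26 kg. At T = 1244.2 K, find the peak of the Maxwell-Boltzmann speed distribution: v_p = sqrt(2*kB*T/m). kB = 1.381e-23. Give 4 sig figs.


Step 1: Numerator = 2*kB*T = 2*1.381e-23*1244.2 = 3.436e-20
Step 2: Ratio = 3.436e-20 / 1.248e-26 = 2.754e+06
Step 3: v_p = sqrt(2.754e+06) = 1659 m/s

1659


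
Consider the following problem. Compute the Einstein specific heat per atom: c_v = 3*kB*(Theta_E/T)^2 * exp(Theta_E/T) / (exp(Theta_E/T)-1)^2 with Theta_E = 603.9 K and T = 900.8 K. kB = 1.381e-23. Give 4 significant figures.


Step 1: x = Theta_E/T = 603.9/900.8 = 0.6704
Step 2: x^2 = 0.4494
Step 3: exp(x) = 1.955
Step 4: c_v = 3*1.381e-23*0.4494*1.955/(1.955-1)^2 = 3.991e-23

3.991e-23


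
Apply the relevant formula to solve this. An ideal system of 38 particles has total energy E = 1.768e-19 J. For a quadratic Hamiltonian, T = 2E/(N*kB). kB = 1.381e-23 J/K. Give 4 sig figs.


Step 1: Numerator = 2*E = 2*1.768e-19 = 3.536e-19 J
Step 2: Denominator = N*kB = 38*1.381e-23 = 5.248e-22
Step 3: T = 3.536e-19 / 5.248e-22 = 673.8 K

673.8


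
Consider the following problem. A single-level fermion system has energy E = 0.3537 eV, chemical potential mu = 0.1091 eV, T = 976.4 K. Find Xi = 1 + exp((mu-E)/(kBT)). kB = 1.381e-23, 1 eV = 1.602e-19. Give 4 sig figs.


Step 1: (mu - E) = 0.1091 - 0.3537 = -0.2446 eV
Step 2: x = (mu-E)*eV/(kB*T) = -0.2446*1.602e-19/(1.381e-23*976.4) = -2.906
Step 3: exp(x) = 0.05469
Step 4: Xi = 1 + 0.05469 = 1.055

1.055


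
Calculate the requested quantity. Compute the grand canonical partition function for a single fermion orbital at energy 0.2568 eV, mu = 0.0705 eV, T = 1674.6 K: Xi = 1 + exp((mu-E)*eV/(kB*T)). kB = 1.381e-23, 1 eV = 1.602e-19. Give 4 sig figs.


Step 1: (mu - E) = 0.0705 - 0.2568 = -0.1863 eV
Step 2: x = (mu-E)*eV/(kB*T) = -0.1863*1.602e-19/(1.381e-23*1674.6) = -1.291
Step 3: exp(x) = 0.2751
Step 4: Xi = 1 + 0.2751 = 1.275

1.275


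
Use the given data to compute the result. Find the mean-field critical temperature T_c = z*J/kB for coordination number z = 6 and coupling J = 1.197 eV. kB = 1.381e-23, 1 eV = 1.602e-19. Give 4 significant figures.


Step 1: z*J = 6*1.197 = 7.182 eV
Step 2: Convert to Joules: 7.182*1.602e-19 = 1.151e-18 J
Step 3: T_c = 1.151e-18 / 1.381e-23 = 8.331e+04 K

8.331e+04


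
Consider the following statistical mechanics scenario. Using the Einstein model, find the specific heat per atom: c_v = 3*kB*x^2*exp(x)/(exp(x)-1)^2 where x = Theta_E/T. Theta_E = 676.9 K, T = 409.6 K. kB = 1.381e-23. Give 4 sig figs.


Step 1: x = Theta_E/T = 676.9/409.6 = 1.653
Step 2: x^2 = 2.731
Step 3: exp(x) = 5.22
Step 4: c_v = 3*1.381e-23*2.731*5.22/(5.22-1)^2 = 3.316e-23

3.316e-23


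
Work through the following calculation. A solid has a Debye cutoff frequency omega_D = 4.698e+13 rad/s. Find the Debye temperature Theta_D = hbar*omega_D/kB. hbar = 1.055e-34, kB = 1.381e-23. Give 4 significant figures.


Step 1: hbar*omega_D = 1.055e-34 * 4.698e+13 = 4.956e-21 J
Step 2: Theta_D = 4.956e-21 / 1.381e-23
Step 3: Theta_D = 358.9 K

358.9


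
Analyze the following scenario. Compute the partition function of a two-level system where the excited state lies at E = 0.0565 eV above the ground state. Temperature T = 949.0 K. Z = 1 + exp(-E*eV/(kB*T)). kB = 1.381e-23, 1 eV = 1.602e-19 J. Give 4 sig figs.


Step 1: Compute beta*E = E*eV/(kB*T) = 0.0565*1.602e-19/(1.381e-23*949.0) = 0.6906
Step 2: exp(-beta*E) = exp(-0.6906) = 0.5013
Step 3: Z = 1 + 0.5013 = 1.501

1.501


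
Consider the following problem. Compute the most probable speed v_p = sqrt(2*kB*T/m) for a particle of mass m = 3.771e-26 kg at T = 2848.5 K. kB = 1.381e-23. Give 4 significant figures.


Step 1: Numerator = 2*kB*T = 2*1.381e-23*2848.5 = 7.868e-20
Step 2: Ratio = 7.868e-20 / 3.771e-26 = 2.086e+06
Step 3: v_p = sqrt(2.086e+06) = 1444 m/s

1444


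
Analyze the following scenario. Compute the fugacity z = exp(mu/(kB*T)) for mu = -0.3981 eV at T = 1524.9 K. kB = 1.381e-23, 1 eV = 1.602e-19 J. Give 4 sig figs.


Step 1: Convert mu to Joules: -0.3981*1.602e-19 = -6.378e-20 J
Step 2: kB*T = 1.381e-23*1524.9 = 2.106e-20 J
Step 3: mu/(kB*T) = -3.028
Step 4: z = exp(-3.028) = 0.04839

0.04839


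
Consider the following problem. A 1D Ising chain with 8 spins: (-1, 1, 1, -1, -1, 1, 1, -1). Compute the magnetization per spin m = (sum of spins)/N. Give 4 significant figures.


Step 1: Count up spins (+1): 4, down spins (-1): 4
Step 2: Total magnetization M = 4 - 4 = 0
Step 3: m = M/N = 0/8 = 0

0


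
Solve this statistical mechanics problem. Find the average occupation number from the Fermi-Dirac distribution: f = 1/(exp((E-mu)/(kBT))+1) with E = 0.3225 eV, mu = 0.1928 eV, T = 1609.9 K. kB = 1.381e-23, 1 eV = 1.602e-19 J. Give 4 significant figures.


Step 1: (E - mu) = 0.3225 - 0.1928 = 0.1297 eV
Step 2: Convert: (E-mu)*eV = 2.078e-20 J
Step 3: x = (E-mu)*eV/(kB*T) = 0.9346
Step 4: f = 1/(exp(0.9346)+1) = 0.282

0.282


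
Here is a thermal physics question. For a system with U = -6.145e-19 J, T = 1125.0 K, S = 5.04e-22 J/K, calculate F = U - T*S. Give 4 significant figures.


Step 1: T*S = 1125.0 * 5.04e-22 = 5.67e-19 J
Step 2: F = U - T*S = -6.145e-19 - 5.67e-19
Step 3: F = -1.182e-18 J

-1.182e-18


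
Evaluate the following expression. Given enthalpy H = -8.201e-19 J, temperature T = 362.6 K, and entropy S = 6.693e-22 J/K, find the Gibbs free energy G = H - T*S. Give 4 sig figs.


Step 1: T*S = 362.6 * 6.693e-22 = 2.427e-19 J
Step 2: G = H - T*S = -8.201e-19 - 2.427e-19
Step 3: G = -1.063e-18 J

-1.063e-18


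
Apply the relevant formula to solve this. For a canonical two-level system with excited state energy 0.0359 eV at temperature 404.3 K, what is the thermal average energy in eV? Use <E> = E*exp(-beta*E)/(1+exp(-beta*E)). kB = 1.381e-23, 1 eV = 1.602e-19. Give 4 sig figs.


Step 1: beta*E = 0.0359*1.602e-19/(1.381e-23*404.3) = 1.03
Step 2: exp(-beta*E) = 0.357
Step 3: <E> = 0.0359*0.357/(1+0.357) = 0.009444 eV

0.009444


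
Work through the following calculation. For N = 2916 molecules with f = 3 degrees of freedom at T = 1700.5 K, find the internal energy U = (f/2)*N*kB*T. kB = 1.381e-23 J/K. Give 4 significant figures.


Step 1: f/2 = 3/2 = 1.5
Step 2: N*kB*T = 2916*1.381e-23*1700.5 = 6.848e-17
Step 3: U = 1.5 * 6.848e-17 = 1.027e-16 J

1.027e-16


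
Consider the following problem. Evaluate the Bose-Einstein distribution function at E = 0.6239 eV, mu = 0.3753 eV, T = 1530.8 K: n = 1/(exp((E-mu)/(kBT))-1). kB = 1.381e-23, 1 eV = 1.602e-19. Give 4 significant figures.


Step 1: (E - mu) = 0.2486 eV
Step 2: x = (E-mu)*eV/(kB*T) = 0.2486*1.602e-19/(1.381e-23*1530.8) = 1.884
Step 3: exp(x) = 6.579
Step 4: n = 1/(exp(x)-1) = 0.1792

0.1792


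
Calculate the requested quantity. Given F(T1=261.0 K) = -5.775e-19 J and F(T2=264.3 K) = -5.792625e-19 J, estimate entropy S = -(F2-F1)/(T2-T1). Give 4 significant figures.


Step 1: dF = F2 - F1 = -5.792625e-19 - (-5.775e-19) = -1.7625e-21 J
Step 2: dT = T2 - T1 = 264.3 - 261.0 = 3.3 K
Step 3: S = -dF/dT = -(-1.7625e-21)/3.3 = 5.341e-22 J/K

5.341e-22


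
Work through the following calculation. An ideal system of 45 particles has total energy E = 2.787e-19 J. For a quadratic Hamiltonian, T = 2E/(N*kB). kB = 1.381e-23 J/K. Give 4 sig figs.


Step 1: Numerator = 2*E = 2*2.787e-19 = 5.574e-19 J
Step 2: Denominator = N*kB = 45*1.381e-23 = 6.215e-22
Step 3: T = 5.574e-19 / 6.215e-22 = 896.9 K

896.9


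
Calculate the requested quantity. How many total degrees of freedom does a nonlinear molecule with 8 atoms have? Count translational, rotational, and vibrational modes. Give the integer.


Step 1: Translational DOF = 3
Step 2: Rotational DOF (nonlinear) = 3
Step 3: Vibrational DOF = 3*8 - 6 = 18
Step 4: Total = 3 + 3 + 18 = 24

24


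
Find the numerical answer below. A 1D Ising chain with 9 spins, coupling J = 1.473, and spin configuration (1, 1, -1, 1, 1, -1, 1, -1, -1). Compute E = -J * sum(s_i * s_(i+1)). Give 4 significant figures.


Step 1: Nearest-neighbor products: 1, -1, -1, 1, -1, -1, -1, 1
Step 2: Sum of products = -2
Step 3: E = -1.473 * -2 = 2.946

2.946


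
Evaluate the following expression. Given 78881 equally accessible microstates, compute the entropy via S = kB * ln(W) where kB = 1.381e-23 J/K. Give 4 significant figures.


Step 1: ln(W) = ln(78881) = 11.28
Step 2: S = kB * ln(W) = 1.381e-23 * 11.28
Step 3: S = 1.557e-22 J/K

1.557e-22


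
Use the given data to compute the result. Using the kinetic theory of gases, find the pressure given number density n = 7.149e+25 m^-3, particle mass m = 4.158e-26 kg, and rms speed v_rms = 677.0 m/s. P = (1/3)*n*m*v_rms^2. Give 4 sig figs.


Step 1: v_rms^2 = 677.0^2 = 4.583e+05
Step 2: n*m = 7.149e+25*4.158e-26 = 2.973
Step 3: P = (1/3)*2.973*4.583e+05 = 4.541e+05 Pa

4.541e+05


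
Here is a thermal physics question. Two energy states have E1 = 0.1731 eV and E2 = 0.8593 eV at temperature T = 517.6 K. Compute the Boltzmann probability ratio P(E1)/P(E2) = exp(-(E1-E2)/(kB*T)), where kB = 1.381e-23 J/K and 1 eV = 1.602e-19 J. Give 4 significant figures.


Step 1: Compute energy difference dE = E1 - E2 = 0.1731 - 0.8593 = -0.6862 eV
Step 2: Convert to Joules: dE_J = -0.6862 * 1.602e-19 = -1.099e-19 J
Step 3: Compute exponent = -dE_J / (kB * T) = -(-1.099e-19) / (1.381e-23 * 517.6) = 15.38
Step 4: P(E1)/P(E2) = exp(15.38) = 4.775e+06

4.775e+06


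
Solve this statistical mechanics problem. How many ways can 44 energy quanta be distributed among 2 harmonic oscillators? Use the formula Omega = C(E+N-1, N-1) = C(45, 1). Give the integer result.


Step 1: Use binomial coefficient C(45, 1)
Step 2: Numerator = 45! / 44!
Step 3: Denominator = 1!
Step 4: Omega = 45

45


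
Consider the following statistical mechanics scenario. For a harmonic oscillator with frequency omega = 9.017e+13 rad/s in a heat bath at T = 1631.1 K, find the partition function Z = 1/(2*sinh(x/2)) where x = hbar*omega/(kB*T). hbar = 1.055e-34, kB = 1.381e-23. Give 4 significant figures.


Step 1: Compute x = hbar*omega/(kB*T) = 1.055e-34*9.017e+13/(1.381e-23*1631.1) = 0.4223
Step 2: x/2 = 0.2112
Step 3: sinh(x/2) = 0.2127
Step 4: Z = 1/(2*0.2127) = 2.35

2.35


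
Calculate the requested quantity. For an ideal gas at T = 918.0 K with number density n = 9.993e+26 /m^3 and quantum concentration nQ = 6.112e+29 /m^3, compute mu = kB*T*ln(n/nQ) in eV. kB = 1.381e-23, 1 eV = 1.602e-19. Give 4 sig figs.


Step 1: n/nQ = 9.993e+26/6.112e+29 = 0.001635
Step 2: ln(n/nQ) = -6.416
Step 3: mu = kB*T*ln(n/nQ) = 1.268e-20*-6.416 = -8.134e-20 J
Step 4: Convert to eV: -8.134e-20/1.602e-19 = -0.5077 eV

-0.5077


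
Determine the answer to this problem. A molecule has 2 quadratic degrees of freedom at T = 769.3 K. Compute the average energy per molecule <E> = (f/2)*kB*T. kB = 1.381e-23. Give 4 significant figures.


Step 1: f/2 = 2/2 = 1
Step 2: kB*T = 1.381e-23 * 769.3 = 1.062e-20
Step 3: <E> = 1 * 1.062e-20 = 1.062e-20 J

1.062e-20


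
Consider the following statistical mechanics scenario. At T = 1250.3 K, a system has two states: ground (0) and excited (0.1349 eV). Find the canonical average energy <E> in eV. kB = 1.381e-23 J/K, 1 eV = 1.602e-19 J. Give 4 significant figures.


Step 1: beta*E = 0.1349*1.602e-19/(1.381e-23*1250.3) = 1.252
Step 2: exp(-beta*E) = 0.286
Step 3: <E> = 0.1349*0.286/(1+0.286) = 0.03 eV

0.03


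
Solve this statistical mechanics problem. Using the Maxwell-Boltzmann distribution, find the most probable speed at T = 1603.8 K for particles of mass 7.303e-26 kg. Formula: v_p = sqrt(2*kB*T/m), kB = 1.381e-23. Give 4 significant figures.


Step 1: Numerator = 2*kB*T = 2*1.381e-23*1603.8 = 4.43e-20
Step 2: Ratio = 4.43e-20 / 7.303e-26 = 6.066e+05
Step 3: v_p = sqrt(6.066e+05) = 778.8 m/s

778.8


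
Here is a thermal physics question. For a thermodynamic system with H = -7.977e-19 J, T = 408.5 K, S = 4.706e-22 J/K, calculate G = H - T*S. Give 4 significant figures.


Step 1: T*S = 408.5 * 4.706e-22 = 1.922e-19 J
Step 2: G = H - T*S = -7.977e-19 - 1.922e-19
Step 3: G = -9.899e-19 J

-9.899e-19


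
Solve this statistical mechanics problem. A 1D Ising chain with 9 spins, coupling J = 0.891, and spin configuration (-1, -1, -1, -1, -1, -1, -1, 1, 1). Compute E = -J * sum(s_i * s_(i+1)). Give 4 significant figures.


Step 1: Nearest-neighbor products: 1, 1, 1, 1, 1, 1, -1, 1
Step 2: Sum of products = 6
Step 3: E = -0.891 * 6 = -5.346

-5.346


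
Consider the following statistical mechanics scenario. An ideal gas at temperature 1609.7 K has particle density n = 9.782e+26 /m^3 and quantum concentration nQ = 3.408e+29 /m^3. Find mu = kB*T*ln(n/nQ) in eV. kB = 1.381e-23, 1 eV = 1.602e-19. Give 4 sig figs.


Step 1: n/nQ = 9.782e+26/3.408e+29 = 0.00287
Step 2: ln(n/nQ) = -5.853
Step 3: mu = kB*T*ln(n/nQ) = 2.223e-20*-5.853 = -1.301e-19 J
Step 4: Convert to eV: -1.301e-19/1.602e-19 = -0.8122 eV

-0.8122


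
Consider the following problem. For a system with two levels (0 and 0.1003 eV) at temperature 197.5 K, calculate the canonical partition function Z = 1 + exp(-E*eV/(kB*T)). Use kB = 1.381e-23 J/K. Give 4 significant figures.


Step 1: Compute beta*E = E*eV/(kB*T) = 0.1003*1.602e-19/(1.381e-23*197.5) = 5.891
Step 2: exp(-beta*E) = exp(-5.891) = 0.002764
Step 3: Z = 1 + 0.002764 = 1.003

1.003


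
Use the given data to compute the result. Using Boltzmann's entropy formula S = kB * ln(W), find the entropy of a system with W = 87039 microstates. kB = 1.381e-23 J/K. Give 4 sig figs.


Step 1: ln(W) = ln(87039) = 11.37
Step 2: S = kB * ln(W) = 1.381e-23 * 11.37
Step 3: S = 1.571e-22 J/K

1.571e-22


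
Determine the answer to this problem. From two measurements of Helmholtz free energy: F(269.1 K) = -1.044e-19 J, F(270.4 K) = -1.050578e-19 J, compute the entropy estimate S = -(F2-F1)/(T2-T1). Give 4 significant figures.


Step 1: dF = F2 - F1 = -1.050578e-19 - (-1.044e-19) = -6.578e-22 J
Step 2: dT = T2 - T1 = 270.4 - 269.1 = 1.3 K
Step 3: S = -dF/dT = -(-6.578e-22)/1.3 = 5.06e-22 J/K

5.06e-22


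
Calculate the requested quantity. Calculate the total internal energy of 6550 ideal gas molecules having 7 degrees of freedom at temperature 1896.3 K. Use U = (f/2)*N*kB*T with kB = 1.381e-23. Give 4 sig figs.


Step 1: f/2 = 7/2 = 3.5
Step 2: N*kB*T = 6550*1.381e-23*1896.3 = 1.715e-16
Step 3: U = 3.5 * 1.715e-16 = 6.004e-16 J

6.004e-16


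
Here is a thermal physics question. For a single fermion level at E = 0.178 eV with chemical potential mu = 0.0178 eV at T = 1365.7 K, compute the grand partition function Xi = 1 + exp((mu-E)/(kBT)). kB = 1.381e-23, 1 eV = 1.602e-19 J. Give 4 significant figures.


Step 1: (mu - E) = 0.0178 - 0.178 = -0.1602 eV
Step 2: x = (mu-E)*eV/(kB*T) = -0.1602*1.602e-19/(1.381e-23*1365.7) = -1.361
Step 3: exp(x) = 0.2565
Step 4: Xi = 1 + 0.2565 = 1.256

1.256


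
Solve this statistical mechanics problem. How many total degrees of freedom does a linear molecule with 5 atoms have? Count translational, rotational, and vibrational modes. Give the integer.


Step 1: Translational DOF = 3
Step 2: Rotational DOF (linear) = 2
Step 3: Vibrational DOF = 3*5 - 5 = 10
Step 4: Total = 3 + 2 + 10 = 15

15


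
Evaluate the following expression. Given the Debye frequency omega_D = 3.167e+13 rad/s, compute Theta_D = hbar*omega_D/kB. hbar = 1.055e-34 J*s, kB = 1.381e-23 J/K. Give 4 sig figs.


Step 1: hbar*omega_D = 1.055e-34 * 3.167e+13 = 3.341e-21 J
Step 2: Theta_D = 3.341e-21 / 1.381e-23
Step 3: Theta_D = 241.9 K

241.9


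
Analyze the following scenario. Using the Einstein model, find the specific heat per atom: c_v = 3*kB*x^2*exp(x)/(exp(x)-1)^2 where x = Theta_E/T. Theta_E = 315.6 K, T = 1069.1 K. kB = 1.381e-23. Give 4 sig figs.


Step 1: x = Theta_E/T = 315.6/1069.1 = 0.2952
Step 2: x^2 = 0.08714
Step 3: exp(x) = 1.343
Step 4: c_v = 3*1.381e-23*0.08714*1.343/(1.343-1)^2 = 4.113e-23

4.113e-23


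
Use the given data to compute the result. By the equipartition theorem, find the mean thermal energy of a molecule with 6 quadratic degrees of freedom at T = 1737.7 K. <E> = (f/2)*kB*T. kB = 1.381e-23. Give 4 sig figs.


Step 1: f/2 = 6/2 = 3
Step 2: kB*T = 1.381e-23 * 1737.7 = 2.4e-20
Step 3: <E> = 3 * 2.4e-20 = 7.199e-20 J

7.199e-20


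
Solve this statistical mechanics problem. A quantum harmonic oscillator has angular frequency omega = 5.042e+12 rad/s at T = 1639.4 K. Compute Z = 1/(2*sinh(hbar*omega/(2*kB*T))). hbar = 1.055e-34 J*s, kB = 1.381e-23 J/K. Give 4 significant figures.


Step 1: Compute x = hbar*omega/(kB*T) = 1.055e-34*5.042e+12/(1.381e-23*1639.4) = 0.0235
Step 2: x/2 = 0.01175
Step 3: sinh(x/2) = 0.01175
Step 4: Z = 1/(2*0.01175) = 42.56

42.56


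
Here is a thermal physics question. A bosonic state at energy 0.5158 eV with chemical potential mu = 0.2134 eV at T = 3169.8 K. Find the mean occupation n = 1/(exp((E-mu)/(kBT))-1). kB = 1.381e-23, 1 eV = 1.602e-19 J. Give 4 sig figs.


Step 1: (E - mu) = 0.3024 eV
Step 2: x = (E-mu)*eV/(kB*T) = 0.3024*1.602e-19/(1.381e-23*3169.8) = 1.107
Step 3: exp(x) = 3.024
Step 4: n = 1/(exp(x)-1) = 0.494

0.494


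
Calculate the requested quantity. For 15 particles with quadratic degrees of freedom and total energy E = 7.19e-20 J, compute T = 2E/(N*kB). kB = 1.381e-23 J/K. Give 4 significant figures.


Step 1: Numerator = 2*E = 2*7.19e-20 = 1.438e-19 J
Step 2: Denominator = N*kB = 15*1.381e-23 = 2.071e-22
Step 3: T = 1.438e-19 / 2.071e-22 = 694.2 K

694.2


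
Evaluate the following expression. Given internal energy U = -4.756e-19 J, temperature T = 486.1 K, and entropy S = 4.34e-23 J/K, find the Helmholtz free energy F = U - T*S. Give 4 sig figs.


Step 1: T*S = 486.1 * 4.34e-23 = 2.11e-20 J
Step 2: F = U - T*S = -4.756e-19 - 2.11e-20
Step 3: F = -4.967e-19 J

-4.967e-19


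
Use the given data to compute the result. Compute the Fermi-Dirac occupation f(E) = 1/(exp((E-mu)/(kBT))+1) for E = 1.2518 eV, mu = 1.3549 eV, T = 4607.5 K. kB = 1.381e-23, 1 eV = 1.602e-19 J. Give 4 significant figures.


Step 1: (E - mu) = 1.2518 - 1.3549 = -0.1031 eV
Step 2: Convert: (E-mu)*eV = -1.652e-20 J
Step 3: x = (E-mu)*eV/(kB*T) = -0.2596
Step 4: f = 1/(exp(-0.2596)+1) = 0.5645

0.5645


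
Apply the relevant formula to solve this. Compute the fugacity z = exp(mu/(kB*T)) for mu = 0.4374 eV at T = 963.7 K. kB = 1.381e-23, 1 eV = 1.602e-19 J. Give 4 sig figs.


Step 1: Convert mu to Joules: 0.4374*1.602e-19 = 7.007e-20 J
Step 2: kB*T = 1.381e-23*963.7 = 1.331e-20 J
Step 3: mu/(kB*T) = 5.265
Step 4: z = exp(5.265) = 193.5

193.5


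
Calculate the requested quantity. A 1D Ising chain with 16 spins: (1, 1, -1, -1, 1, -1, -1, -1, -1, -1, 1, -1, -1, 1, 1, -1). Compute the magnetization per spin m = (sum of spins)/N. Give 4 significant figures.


Step 1: Count up spins (+1): 6, down spins (-1): 10
Step 2: Total magnetization M = 6 - 10 = -4
Step 3: m = M/N = -4/16 = -0.25

-0.25


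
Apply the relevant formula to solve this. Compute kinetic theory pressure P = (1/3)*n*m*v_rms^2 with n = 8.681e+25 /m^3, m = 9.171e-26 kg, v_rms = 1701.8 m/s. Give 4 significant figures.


Step 1: v_rms^2 = 1701.8^2 = 2.896e+06
Step 2: n*m = 8.681e+25*9.171e-26 = 7.961
Step 3: P = (1/3)*7.961*2.896e+06 = 7.686e+06 Pa

7.686e+06


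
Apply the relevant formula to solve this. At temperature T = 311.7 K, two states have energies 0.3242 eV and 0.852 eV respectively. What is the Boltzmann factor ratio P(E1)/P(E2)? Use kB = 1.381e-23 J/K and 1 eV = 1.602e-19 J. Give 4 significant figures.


Step 1: Compute energy difference dE = E1 - E2 = 0.3242 - 0.852 = -0.5278 eV
Step 2: Convert to Joules: dE_J = -0.5278 * 1.602e-19 = -8.455e-20 J
Step 3: Compute exponent = -dE_J / (kB * T) = -(-8.455e-20) / (1.381e-23 * 311.7) = 19.64
Step 4: P(E1)/P(E2) = exp(19.64) = 3.394e+08

3.394e+08


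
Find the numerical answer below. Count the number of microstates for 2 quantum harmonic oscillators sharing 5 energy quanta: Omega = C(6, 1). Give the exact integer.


Step 1: Use binomial coefficient C(6, 1)
Step 2: Numerator = 6! / 5!
Step 3: Denominator = 1!
Step 4: Omega = 6

6


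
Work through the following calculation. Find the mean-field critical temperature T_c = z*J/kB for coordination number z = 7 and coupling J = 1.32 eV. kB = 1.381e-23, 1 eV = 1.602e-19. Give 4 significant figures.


Step 1: z*J = 7*1.32 = 9.24 eV
Step 2: Convert to Joules: 9.24*1.602e-19 = 1.48e-18 J
Step 3: T_c = 1.48e-18 / 1.381e-23 = 1.072e+05 K

1.072e+05


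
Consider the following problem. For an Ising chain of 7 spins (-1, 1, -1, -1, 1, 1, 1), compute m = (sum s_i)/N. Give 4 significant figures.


Step 1: Count up spins (+1): 4, down spins (-1): 3
Step 2: Total magnetization M = 4 - 3 = 1
Step 3: m = M/N = 1/7 = 0.1429

0.1429


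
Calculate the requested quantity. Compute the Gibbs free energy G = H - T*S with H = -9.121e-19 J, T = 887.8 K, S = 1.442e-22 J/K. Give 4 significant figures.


Step 1: T*S = 887.8 * 1.442e-22 = 1.28e-19 J
Step 2: G = H - T*S = -9.121e-19 - 1.28e-19
Step 3: G = -1.04e-18 J

-1.04e-18


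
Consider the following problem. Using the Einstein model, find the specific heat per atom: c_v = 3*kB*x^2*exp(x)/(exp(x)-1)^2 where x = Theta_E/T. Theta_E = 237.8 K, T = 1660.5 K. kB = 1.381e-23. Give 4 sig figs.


Step 1: x = Theta_E/T = 237.8/1660.5 = 0.1432
Step 2: x^2 = 0.02051
Step 3: exp(x) = 1.154
Step 4: c_v = 3*1.381e-23*0.02051*1.154/(1.154-1)^2 = 4.136e-23

4.136e-23


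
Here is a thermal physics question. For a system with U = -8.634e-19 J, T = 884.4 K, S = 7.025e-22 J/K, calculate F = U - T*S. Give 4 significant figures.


Step 1: T*S = 884.4 * 7.025e-22 = 6.213e-19 J
Step 2: F = U - T*S = -8.634e-19 - 6.213e-19
Step 3: F = -1.485e-18 J

-1.485e-18


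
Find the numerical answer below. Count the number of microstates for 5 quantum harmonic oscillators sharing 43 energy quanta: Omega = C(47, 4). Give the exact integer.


Step 1: Use binomial coefficient C(47, 4)
Step 2: Numerator = 47! / 43!
Step 3: Denominator = 4!
Step 4: Omega = 178365

178365


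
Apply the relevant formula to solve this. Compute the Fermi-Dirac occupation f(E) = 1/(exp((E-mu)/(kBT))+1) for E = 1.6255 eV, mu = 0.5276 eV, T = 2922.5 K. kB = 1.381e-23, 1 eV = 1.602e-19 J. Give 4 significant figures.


Step 1: (E - mu) = 1.6255 - 0.5276 = 1.098 eV
Step 2: Convert: (E-mu)*eV = 1.759e-19 J
Step 3: x = (E-mu)*eV/(kB*T) = 4.358
Step 4: f = 1/(exp(4.358)+1) = 0.01264

0.01264


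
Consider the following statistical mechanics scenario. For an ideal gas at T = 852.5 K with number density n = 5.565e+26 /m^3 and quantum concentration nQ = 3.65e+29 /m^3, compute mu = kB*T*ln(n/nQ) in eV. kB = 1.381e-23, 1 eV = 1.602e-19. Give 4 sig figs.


Step 1: n/nQ = 5.565e+26/3.65e+29 = 0.001525
Step 2: ln(n/nQ) = -6.486
Step 3: mu = kB*T*ln(n/nQ) = 1.177e-20*-6.486 = -7.636e-20 J
Step 4: Convert to eV: -7.636e-20/1.602e-19 = -0.4767 eV

-0.4767


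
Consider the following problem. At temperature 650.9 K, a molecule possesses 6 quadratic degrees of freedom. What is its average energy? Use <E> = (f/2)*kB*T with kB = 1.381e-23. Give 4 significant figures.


Step 1: f/2 = 6/2 = 3
Step 2: kB*T = 1.381e-23 * 650.9 = 8.989e-21
Step 3: <E> = 3 * 8.989e-21 = 2.697e-20 J

2.697e-20


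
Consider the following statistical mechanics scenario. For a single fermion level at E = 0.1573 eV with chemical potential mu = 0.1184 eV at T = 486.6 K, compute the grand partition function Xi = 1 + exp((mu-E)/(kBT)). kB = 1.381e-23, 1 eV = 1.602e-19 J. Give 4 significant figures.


Step 1: (mu - E) = 0.1184 - 0.1573 = -0.0389 eV
Step 2: x = (mu-E)*eV/(kB*T) = -0.0389*1.602e-19/(1.381e-23*486.6) = -0.9274
Step 3: exp(x) = 0.3956
Step 4: Xi = 1 + 0.3956 = 1.396

1.396


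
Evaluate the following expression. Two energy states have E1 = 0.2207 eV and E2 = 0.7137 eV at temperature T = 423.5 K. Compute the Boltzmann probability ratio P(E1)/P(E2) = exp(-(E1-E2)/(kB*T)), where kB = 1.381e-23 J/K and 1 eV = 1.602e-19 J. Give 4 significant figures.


Step 1: Compute energy difference dE = E1 - E2 = 0.2207 - 0.7137 = -0.493 eV
Step 2: Convert to Joules: dE_J = -0.493 * 1.602e-19 = -7.898e-20 J
Step 3: Compute exponent = -dE_J / (kB * T) = -(-7.898e-20) / (1.381e-23 * 423.5) = 13.5
Step 4: P(E1)/P(E2) = exp(13.5) = 7.323e+05

7.323e+05


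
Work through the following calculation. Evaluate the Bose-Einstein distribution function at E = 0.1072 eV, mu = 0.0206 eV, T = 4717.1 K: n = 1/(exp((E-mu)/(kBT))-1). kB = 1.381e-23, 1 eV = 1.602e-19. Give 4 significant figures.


Step 1: (E - mu) = 0.0866 eV
Step 2: x = (E-mu)*eV/(kB*T) = 0.0866*1.602e-19/(1.381e-23*4717.1) = 0.213
Step 3: exp(x) = 1.237
Step 4: n = 1/(exp(x)-1) = 4.213

4.213


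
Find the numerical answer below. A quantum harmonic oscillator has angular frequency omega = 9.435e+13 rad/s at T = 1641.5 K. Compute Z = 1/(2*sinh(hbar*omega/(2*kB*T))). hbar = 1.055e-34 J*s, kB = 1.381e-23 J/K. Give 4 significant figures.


Step 1: Compute x = hbar*omega/(kB*T) = 1.055e-34*9.435e+13/(1.381e-23*1641.5) = 0.4391
Step 2: x/2 = 0.2195
Step 3: sinh(x/2) = 0.2213
Step 4: Z = 1/(2*0.2213) = 2.259

2.259


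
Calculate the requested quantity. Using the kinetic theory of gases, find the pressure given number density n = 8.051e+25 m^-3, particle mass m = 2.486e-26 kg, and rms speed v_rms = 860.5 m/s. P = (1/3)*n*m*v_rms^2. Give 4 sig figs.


Step 1: v_rms^2 = 860.5^2 = 7.405e+05
Step 2: n*m = 8.051e+25*2.486e-26 = 2.001
Step 3: P = (1/3)*2.001*7.405e+05 = 4.94e+05 Pa

4.94e+05
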